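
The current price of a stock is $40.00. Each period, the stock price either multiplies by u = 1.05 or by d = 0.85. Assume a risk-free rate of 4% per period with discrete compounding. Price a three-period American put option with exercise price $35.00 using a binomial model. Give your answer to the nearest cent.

Risk-neutral probability p = (1 + 0.04 − 0.85)/(1.05 − 0.85) = 0.1900/0.2000 = 0.9500
Terminal stock prices: S_uuu = 46.31, S_uud = 37.48, S_udd = 30.34, S_ddd = 24.56
Terminal payoffs (K − S): max(-11.31, 0) = 0, max(-2.485, 0) = 0, max(4.655, 0) = 4.655, max(10.44, 0) = 10.44
Node uu (S = 44.1): continuation = 1/1.04·[0.9500·0.0000 + 0.0500·0.0000] = 0.0000; exercise value = 0.0000 ≤ continuation, so V_uu = 0.0000
Node ud (S = 35.7): continuation = 1/1.04·[0.9500·0.0000 + 0.0500·4.6550] = 0.2238; exercise value = 0.0000 ≤ continuation, so V_ud = 0.2238
Node dd (S = 28.9): continuation = 1/1.04·[0.9500·4.6550 + 0.0500·10.4350] = 4.7538; exercise value = 6.1000 > continuation, so V_dd = 6.1000 (exercise)
Node u (S = 42): continuation = 1/1.04·[0.9500·0.0000 + 0.0500·0.2238] = 0.0108; exercise value = 0.0000 ≤ continuation, so V_u = 0.0108
Node d (S = 34): continuation = 1/1.04·[0.9500·0.2238 + 0.0500·6.1000] = 0.4977; exercise value = 1.0000 > continuation, so V_d = 1.0000 (exercise)
Node 0 (S = 40): continuation = 1/1.04·[0.9500·0.0108 + 0.0500·1.0000] = 0.0579; exercise value = 0.0000 ≤ continuation, so V_0 = 0.0579

$0.06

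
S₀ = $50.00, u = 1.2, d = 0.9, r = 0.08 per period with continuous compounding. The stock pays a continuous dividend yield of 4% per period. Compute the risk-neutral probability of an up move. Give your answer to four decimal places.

p = 0.4694

Per-period risk-free factor R = e^0.08 = 1.0833; dividend-adjusted growth = e^(0.08−0.04) = 1.0408.
Risk-neutral probability p = (1.0408 − 0.9)/(1.2 − 0.9) = 0.1408/0.3000 = 0.4694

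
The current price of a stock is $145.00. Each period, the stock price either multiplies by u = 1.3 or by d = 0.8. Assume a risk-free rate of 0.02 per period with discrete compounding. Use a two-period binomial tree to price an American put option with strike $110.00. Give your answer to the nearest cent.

Risk-neutral probability p = (1 + 0.02 − 0.8)/(1.3 − 0.8) = 0.2200/0.5000 = 0.4400
Terminal stock prices: S_uu = 245.1, S_ud = 150.8, S_dd = 92.8
Terminal payoffs (K − S): max(-135.1, 0) = 0, max(-40.8, 0) = 0, max(17.2, 0) = 17.2
Node u (S = 188.5): continuation = 1/1.02·[0.4400·0.0000 + 0.5600·0.0000] = 0.0000; exercise value = 0.0000 ≤ continuation, so V_u = 0.0000
Node d (S = 116): continuation = 1/1.02·[0.4400·0.0000 + 0.5600·17.2000] = 9.4431; exercise value = 0.0000 ≤ continuation, so V_d = 9.4431
Node 0 (S = 145): continuation = 1/1.02·[0.4400·0.0000 + 0.5600·9.4431] = 5.1845; exercise value = 0.0000 ≤ continuation, so V_0 = 5.1845

$5.18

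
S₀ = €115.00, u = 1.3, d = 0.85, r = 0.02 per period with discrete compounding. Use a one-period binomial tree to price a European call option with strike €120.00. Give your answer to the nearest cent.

Risk-neutral probability p = (1 + 0.02 − 0.85)/(1.3 − 0.85) = 0.1700/0.4500 = 0.3778
Terminal stock prices: S_u = 149.5, S_d = 97.75
Terminal payoffs (S − K): max(29.5, 0) = 29.5, max(-22.25, 0) = 0
Node 0 (S = 115): V_0 = 1/1.02·[0.3778·29.5000 + 0.6222·0.0000] = 10.9259

€10.93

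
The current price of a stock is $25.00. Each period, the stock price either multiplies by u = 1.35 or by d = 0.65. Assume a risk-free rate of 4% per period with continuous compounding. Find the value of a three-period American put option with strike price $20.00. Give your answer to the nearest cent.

Risk-neutral probability p = (e^0.04 − 0.65)/(1.35 − 0.65) = 0.3908/0.7000 = 0.5583
Terminal stock prices: S_uuu = 61.51, S_uud = 29.62, S_udd = 14.26, S_ddd = 6.866
Terminal payoffs (K − S): max(-41.51, 0) = 0, max(-9.616, 0) = 0, max(5.741, 0) = 5.741, max(13.13, 0) = 13.13
Node uu (S = 45.56): continuation = e^(−0.04)·[0.5583·0.0000 + 0.4417·0.0000] = 0.0000; exercise value = 0.0000 ≤ continuation, so V_uu = 0.0000
Node ud (S = 21.94): continuation = e^(−0.04)·[0.5583·0.0000 + 0.4417·5.7406] = 2.4362; exercise value = 0.0000 ≤ continuation, so V_ud = 2.4362
Node dd (S = 10.56): continuation = e^(−0.04)·[0.5583·5.7406 + 0.4417·13.1344] = 8.6533; exercise value = 9.4375 > continuation, so V_dd = 9.4375 (exercise)
Node u (S = 33.75): continuation = e^(−0.04)·[0.5583·0.0000 + 0.4417·2.4362] = 1.0339; exercise value = 0.0000 ≤ continuation, so V_u = 1.0339
Node d (S = 16.25): continuation = e^(−0.04)·[0.5583·2.4362 + 0.4417·9.4375] = 5.3119; exercise value = 3.7500 ≤ continuation, so V_d = 5.3119
Node 0 (S = 25): continuation = e^(−0.04)·[0.5583·1.0339 + 0.4417·5.3119] = 2.8088; exercise value = 0.0000 ≤ continuation, so V_0 = 2.8088

$2.81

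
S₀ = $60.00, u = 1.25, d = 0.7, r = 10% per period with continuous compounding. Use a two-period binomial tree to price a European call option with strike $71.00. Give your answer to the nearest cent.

$10.11

Risk-neutral probability p = (e^0.1 − 0.7)/(1.25 − 0.7) = 0.4052/0.5500 = 0.7367
Terminal stock prices: S_uu = 93.75, S_ud = 52.5, S_dd = 29.4
Terminal payoffs (S − K): max(22.75, 0) = 22.75, max(-18.5, 0) = 0, max(-41.6, 0) = 0
Node u (S = 75): V_u = e^(−0.1)·[0.7367·22.7500 + 0.2633·0.0000] = 15.1645
Node d (S = 42): V_d = e^(−0.1)·[0.7367·0.0000 + 0.2633·0.0000] = 0.0000
Node 0 (S = 60): V_0 = e^(−0.1)·[0.7367·15.1645 + 0.2633·0.0000] = 10.1082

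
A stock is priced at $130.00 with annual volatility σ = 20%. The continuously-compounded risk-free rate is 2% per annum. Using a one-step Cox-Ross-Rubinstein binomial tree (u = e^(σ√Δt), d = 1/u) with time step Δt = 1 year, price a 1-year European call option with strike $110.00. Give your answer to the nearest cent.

$23.92

CRR parameters: u = e^(σ√Δt) = e^(0.2·√1) = 1.2214, d = 1/u = 0.8187
Per-period rate: rΔt = 0.02·1 = 0.02, so R = e^0.02 = 1.0202
Risk-neutral probability p = (e^0.02 − 0.8187)/(1.2214 − 0.8187) = 0.2015/0.4027 = 0.5003
Terminal stock prices: S_u = 158.8, S_d = 106.4
Terminal payoffs (S − K): max(48.78, 0) = 48.78, max(-3.565, 0) = 0
Node 0 (S = 130): V_0 = e^(−0.02)·[0.5003·48.7824 + 0.4997·0.0000] = 23.9242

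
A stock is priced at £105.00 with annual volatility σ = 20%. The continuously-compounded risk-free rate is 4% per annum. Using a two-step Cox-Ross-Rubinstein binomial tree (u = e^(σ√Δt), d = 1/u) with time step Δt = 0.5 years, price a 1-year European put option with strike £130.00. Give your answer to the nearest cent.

CRR parameters: u = e^(σ√Δt) = e^(0.2·√0.5) = 1.1519, d = 1/u = 0.8681
Per-period rate: rΔt = 0.04·0.5 = 0.02, so R = e^0.02 = 1.0202
Risk-neutral probability p = (e^0.02 − 0.8681)/(1.1519 − 0.8681) = 0.1521/0.2838 = 0.5359
Terminal stock prices: S_uu = 139.3, S_ud = 105, S_dd = 79.13
Terminal payoffs (K − S): max(-9.324, 0) = 0, max(25, 0) = 25, max(50.87, 0) = 50.87
Node u (S = 121): V_u = e^(−0.02)·[0.5359·0.0000 + 0.4641·25.0000] = 11.3730
Node d (S = 91.15): V_d = e^(−0.02)·[0.5359·25.0000 + 0.4641·50.8680] = 36.2729
Node 0 (S = 105): V_0 = e^(−0.02)·[0.5359·11.3730 + 0.4641·36.2729] = 22.4753

£22.48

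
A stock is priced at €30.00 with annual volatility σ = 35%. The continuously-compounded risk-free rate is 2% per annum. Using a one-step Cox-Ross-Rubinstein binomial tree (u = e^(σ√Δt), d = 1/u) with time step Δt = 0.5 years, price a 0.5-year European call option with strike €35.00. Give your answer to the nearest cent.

CRR parameters: u = e^(σ√Δt) = e^(0.35·√0.5) = 1.2808, d = 1/u = 0.7808
Per-period rate: rΔt = 0.02·0.5 = 0.01, so R = e^0.01 = 1.0101
Risk-neutral probability p = (e^0.01 − 0.7808)/(1.2808 − 0.7808) = 0.2293/0.5000 = 0.4585
Terminal stock prices: S_u = 38.42, S_d = 23.42
Terminal payoffs (S − K): max(3.424, 0) = 3.424, max(-11.58, 0) = 0
Node 0 (S = 30): V_0 = e^(−0.01)·[0.4585·3.4241 + 0.5415·0.0000] = 1.5545

€1.55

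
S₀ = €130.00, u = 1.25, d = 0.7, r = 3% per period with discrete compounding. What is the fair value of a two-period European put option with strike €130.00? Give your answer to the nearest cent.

€17.35

Risk-neutral probability p = (1 + 0.03 − 0.7)/(1.25 − 0.7) = 0.3300/0.5500 = 0.6000
Terminal stock prices: S_uu = 203.1, S_ud = 113.7, S_dd = 63.7
Terminal payoffs (K − S): max(-73.12, 0) = 0, max(16.25, 0) = 16.25, max(66.3, 0) = 66.3
Node u (S = 162.5): V_u = 1/1.03·[0.6000·0.0000 + 0.4000·16.2500] = 6.3107
Node d (S = 91): V_d = 1/1.03·[0.6000·16.2500 + 0.4000·66.3000] = 35.2136
Node 0 (S = 130): V_0 = 1/1.03·[0.6000·6.3107 + 0.4000·35.2136] = 17.3513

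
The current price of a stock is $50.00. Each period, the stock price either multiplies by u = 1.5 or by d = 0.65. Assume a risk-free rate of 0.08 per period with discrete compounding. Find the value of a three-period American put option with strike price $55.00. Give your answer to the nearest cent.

$12.58

Risk-neutral probability p = (1 + 0.08 − 0.65)/(1.5 − 0.65) = 0.4300/0.8500 = 0.5059
Terminal stock prices: S_uuu = 168.8, S_uud = 73.12, S_udd = 31.69, S_ddd = 13.73
Terminal payoffs (K − S): max(-113.8, 0) = 0, max(-18.12, 0) = 0, max(23.31, 0) = 23.31, max(41.27, 0) = 41.27
Node uu (S = 112.5): continuation = 1/1.08·[0.5059·0.0000 + 0.4941·0.0000] = 0.0000; exercise value = 0.0000 ≤ continuation, so V_uu = 0.0000
Node ud (S = 48.75): continuation = 1/1.08·[0.5059·0.0000 + 0.4941·23.3125] = 10.6658; exercise value = 6.2500 ≤ continuation, so V_ud = 10.6658
Node dd (S = 21.13): continuation = 1/1.08·[0.5059·23.3125 + 0.4941·41.2687] = 29.8009; exercise value = 33.8750 > continuation, so V_dd = 33.8750 (exercise)
Node u (S = 75): continuation = 1/1.08·[0.5059·0.0000 + 0.4941·10.6658] = 4.8798; exercise value = 0.0000 ≤ continuation, so V_u = 4.8798
Node d (S = 32.5): continuation = 1/1.08·[0.5059·10.6658 + 0.4941·33.8750] = 20.4944; exercise value = 22.5000 > continuation, so V_d = 22.5000 (exercise)
Node 0 (S = 50): continuation = 1/1.08·[0.5059·4.8798 + 0.4941·22.5000] = 12.5799; exercise value = 5.0000 ≤ continuation, so V_0 = 12.5799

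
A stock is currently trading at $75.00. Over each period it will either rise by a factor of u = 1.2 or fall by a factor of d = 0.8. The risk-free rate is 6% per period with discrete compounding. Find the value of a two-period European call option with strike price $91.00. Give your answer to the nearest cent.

Risk-neutral probability p = (1 + 0.06 − 0.8)/(1.2 − 0.8) = 0.2600/0.4000 = 0.6500
Terminal stock prices: S_uu = 108, S_ud = 72, S_dd = 48
Terminal payoffs (S − K): max(17, 0) = 17, max(-19, 0) = 0, max(-43, 0) = 0
Node u (S = 90): V_u = 1/1.06·[0.6500·17.0000 + 0.3500·0.0000] = 10.4245
Node d (S = 60): V_d = 1/1.06·[0.6500·0.0000 + 0.3500·0.0000] = 0.0000
Node 0 (S = 75): V_0 = 1/1.06·[0.6500·10.4245 + 0.3500·0.0000] = 6.3924

$6.39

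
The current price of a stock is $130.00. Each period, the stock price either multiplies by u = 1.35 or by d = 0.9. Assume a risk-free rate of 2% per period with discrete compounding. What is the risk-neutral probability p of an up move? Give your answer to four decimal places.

Risk-neutral probability p = (1 + 0.02 − 0.9)/(1.35 − 0.9) = 0.1200/0.4500 = 0.2667

p = 0.2667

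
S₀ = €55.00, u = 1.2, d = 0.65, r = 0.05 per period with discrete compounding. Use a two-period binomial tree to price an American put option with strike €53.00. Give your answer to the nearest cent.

€6.30

Risk-neutral probability p = (1 + 0.05 − 0.65)/(1.2 − 0.65) = 0.4000/0.5500 = 0.7273
Terminal stock prices: S_uu = 79.2, S_ud = 42.9, S_dd = 23.24
Terminal payoffs (K − S): max(-26.2, 0) = 0, max(10.1, 0) = 10.1, max(29.76, 0) = 29.76
Node u (S = 66): continuation = 1/1.05·[0.7273·0.0000 + 0.2727·10.1000] = 2.6234; exercise value = 0.0000 ≤ continuation, so V_u = 2.6234
Node d (S = 35.75): continuation = 1/1.05·[0.7273·10.1000 + 0.2727·29.7625] = 14.7262; exercise value = 17.2500 > continuation, so V_d = 17.2500 (exercise)
Node 0 (S = 55): continuation = 1/1.05·[0.7273·2.6234 + 0.2727·17.2500] = 6.2976; exercise value = 0.0000 ≤ continuation, so V_0 = 6.2976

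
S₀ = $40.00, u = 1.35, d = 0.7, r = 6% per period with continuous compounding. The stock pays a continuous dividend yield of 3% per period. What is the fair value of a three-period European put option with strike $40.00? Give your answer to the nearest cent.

Per-period risk-free factor R = e^0.06 = 1.0618; dividend-adjusted growth = e^(0.06−0.03) = 1.0305.
Risk-neutral probability p = (1.0305 − 0.7)/(1.35 − 0.7) = 0.3305/0.6500 = 0.5084
Terminal stock prices: S_uuu = 98.42, S_uud = 51.03, S_udd = 26.46, S_ddd = 13.72
Terminal payoffs (K − S): max(-58.42, 0) = 0, max(-11.03, 0) = 0, max(13.54, 0) = 13.54, max(26.28, 0) = 26.28
Node uu (S = 72.9): V_uu = e^(−0.06)·[0.5084·0.0000 + 0.4916·0.0000] = 0.0000
Node ud (S = 37.8): V_ud = e^(−0.06)·[0.5084·0.0000 + 0.4916·13.5400] = 6.2687
Node dd (S = 19.6): V_dd = e^(−0.06)·[0.5084·13.5400 + 0.4916·26.2800] = 18.6498
Node u (S = 54): V_u = e^(−0.06)·[0.5084·0.0000 + 0.4916·6.2687] = 2.9023
Node d (S = 28): V_d = e^(−0.06)·[0.5084·6.2687 + 0.4916·18.6498] = 11.6359
Node 0 (S = 40): V_0 = e^(−0.06)·[0.5084·2.9023 + 0.4916·11.6359] = 6.7767

$6.78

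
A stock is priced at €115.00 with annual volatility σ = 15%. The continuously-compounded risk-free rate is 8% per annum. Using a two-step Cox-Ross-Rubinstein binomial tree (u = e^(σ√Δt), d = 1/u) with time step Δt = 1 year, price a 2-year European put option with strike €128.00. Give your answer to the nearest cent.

€6.75

CRR parameters: u = e^(σ√Δt) = e^(0.15·√1) = 1.1618, d = 1/u = 0.8607
Per-period rate: rΔt = 0.08·1 = 0.08, so R = e^0.08 = 1.0833
Risk-neutral probability p = (e^0.08 − 0.8607)/(1.1618 − 0.8607) = 0.2226/0.3011 = 0.7392
Terminal stock prices: S_uu = 155.2, S_ud = 115, S_dd = 85.19
Terminal payoffs (K − S): max(-27.23, 0) = 0, max(13, 0) = 13, max(42.81, 0) = 42.81
Node u (S = 133.6): V_u = e^(−0.08)·[0.7392·0.0000 + 0.2608·13.0000] = 3.1303
Node d (S = 98.98): V_d = e^(−0.08)·[0.7392·13.0000 + 0.2608·42.8059] = 19.1775
Node 0 (S = 115): V_0 = e^(−0.08)·[0.7392·3.1303 + 0.2608·19.1775] = 6.7536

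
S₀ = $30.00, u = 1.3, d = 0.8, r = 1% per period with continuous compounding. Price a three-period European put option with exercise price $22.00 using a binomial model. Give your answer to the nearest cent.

$1.26

Risk-neutral probability p = (e^0.01 − 0.8)/(1.3 − 0.8) = 0.2101/0.5000 = 0.4201
Terminal stock prices: S_uuu = 65.91, S_uud = 40.56, S_udd = 24.96, S_ddd = 15.36
Terminal payoffs (K − S): max(-43.91, 0) = 0, max(-18.56, 0) = 0, max(-2.96, 0) = 0, max(6.64, 0) = 6.64
Node uu (S = 50.7): V_uu = e^(−0.01)·[0.4201·0.0000 + 0.5799·0.0000] = 0.0000
Node ud (S = 31.2): V_ud = e^(−0.01)·[0.4201·0.0000 + 0.5799·0.0000] = 0.0000
Node dd (S = 19.2): V_dd = e^(−0.01)·[0.4201·0.0000 + 0.5799·6.6400] = 3.8122
Node u (S = 39): V_u = e^(−0.01)·[0.4201·0.0000 + 0.5799·0.0000] = 0.0000
Node d (S = 24): V_d = e^(−0.01)·[0.4201·0.0000 + 0.5799·3.8122] = 2.1887
Node 0 (S = 30): V_0 = e^(−0.01)·[0.4201·0.0000 + 0.5799·2.1887] = 1.2566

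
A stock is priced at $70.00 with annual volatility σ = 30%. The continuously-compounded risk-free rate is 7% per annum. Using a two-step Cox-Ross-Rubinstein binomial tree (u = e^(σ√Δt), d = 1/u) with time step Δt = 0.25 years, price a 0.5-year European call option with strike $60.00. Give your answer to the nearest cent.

$13.87

CRR parameters: u = e^(σ√Δt) = e^(0.3·√0.25) = 1.1618, d = 1/u = 0.8607
Per-period rate: rΔt = 0.07·0.25 = 0.0175, so R = e^0.0175 = 1.0177
Risk-neutral probability p = (e^0.0175 − 0.8607)/(1.1618 − 0.8607) = 0.1569/0.3011 = 0.5212
Terminal stock prices: S_uu = 94.49, S_ud = 70, S_dd = 51.86
Terminal payoffs (S − K): max(34.49, 0) = 34.49, max(10, 0) = 10, max(-8.143, 0) = 0
Node u (S = 81.33): V_u = e^(−0.0175)·[0.5212·34.4901 + 0.4788·10.0000] = 22.3693
Node d (S = 60.25): V_d = e^(−0.0175)·[0.5212·10.0000 + 0.4788·0.0000] = 5.1216
Node 0 (S = 70): V_0 = e^(−0.0175)·[0.5212·22.3693 + 0.4788·5.1216] = 13.8662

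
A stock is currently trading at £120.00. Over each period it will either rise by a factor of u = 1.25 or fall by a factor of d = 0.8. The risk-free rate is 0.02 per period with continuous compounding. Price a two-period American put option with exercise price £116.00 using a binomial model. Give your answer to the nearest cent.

Risk-neutral probability p = (e^0.02 − 0.8)/(1.25 − 0.8) = 0.2202/0.4500 = 0.4893
Terminal stock prices: S_uu = 187.5, S_ud = 120, S_dd = 76.8
Terminal payoffs (K − S): max(-71.5, 0) = 0, max(-4, 0) = 0, max(39.2, 0) = 39.2
Node u (S = 150): continuation = e^(−0.02)·[0.4893·0.0000 + 0.5107·0.0000] = 0.0000; exercise value = 0.0000 ≤ continuation, so V_u = 0.0000
Node d (S = 96): continuation = e^(−0.02)·[0.4893·0.0000 + 0.5107·39.2000] = 19.6216; exercise value = 20.0000 > continuation, so V_d = 20.0000 (exercise)
Node 0 (S = 120): continuation = e^(−0.02)·[0.4893·0.0000 + 0.5107·20.0000] = 10.0110; exercise value = 0.0000 ≤ continuation, so V_0 = 10.0110

£10.01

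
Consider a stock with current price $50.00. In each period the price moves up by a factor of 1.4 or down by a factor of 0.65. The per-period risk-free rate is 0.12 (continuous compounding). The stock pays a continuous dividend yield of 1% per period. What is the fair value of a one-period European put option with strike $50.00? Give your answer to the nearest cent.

Per-period risk-free factor R = e^0.12 = 1.1275; dividend-adjusted growth = e^(0.12−0.01) = 1.1163.
Risk-neutral probability p = (1.1163 − 0.65)/(1.4 − 0.65) = 0.4663/0.7500 = 0.6217
Terminal stock prices: S_u = 70, S_d = 32.5
Terminal payoffs (K − S): max(-20, 0) = 0, max(17.5, 0) = 17.5
Node 0 (S = 50): V_0 = e^(−0.12)·[0.6217·0.0000 + 0.3783·17.5000] = 5.8716

$5.87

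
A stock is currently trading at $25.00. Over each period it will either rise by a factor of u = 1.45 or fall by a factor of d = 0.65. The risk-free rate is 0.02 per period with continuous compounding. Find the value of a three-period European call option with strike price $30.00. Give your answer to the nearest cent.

Risk-neutral probability p = (e^0.02 − 0.65)/(1.45 − 0.65) = 0.3702/0.8000 = 0.4628
Terminal stock prices: S_uuu = 76.22, S_uud = 34.17, S_udd = 15.32, S_ddd = 6.866
Terminal payoffs (S − K): max(46.22, 0) = 46.22, max(4.166, 0) = 4.166, max(-14.68, 0) = 0, max(-23.13, 0) = 0
Node uu (S = 52.56): V_uu = e^(−0.02)·[0.4628·46.2156 + 0.5372·4.1656] = 23.1565
Node ud (S = 23.56): V_ud = e^(−0.02)·[0.4628·4.1656 + 0.5372·0.0000] = 1.8895
Node dd (S = 10.56): V_dd = e^(−0.02)·[0.4628·0.0000 + 0.5372·0.0000] = 0.0000
Node u (S = 36.25): V_u = e^(−0.02)·[0.4628·23.1565 + 0.5372·1.8895] = 11.4986
Node d (S = 16.25): V_d = e^(−0.02)·[0.4628·1.8895 + 0.5372·0.0000] = 0.8570
Node 0 (S = 25): V_0 = e^(−0.02)·[0.4628·11.4986 + 0.5372·0.8570] = 5.6669

$5.67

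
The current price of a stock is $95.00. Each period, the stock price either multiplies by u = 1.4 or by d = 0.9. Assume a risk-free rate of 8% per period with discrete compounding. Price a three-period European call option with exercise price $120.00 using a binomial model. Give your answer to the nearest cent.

$14.61

Risk-neutral probability p = (1 + 0.08 − 0.9)/(1.4 − 0.9) = 0.1800/0.5000 = 0.3600
Terminal stock prices: S_uuu = 260.7, S_uud = 167.6, S_udd = 107.7, S_ddd = 69.26
Terminal payoffs (S − K): max(140.7, 0) = 140.7, max(47.58, 0) = 47.58, max(-12.27, 0) = 0, max(-50.74, 0) = 0
Node uu (S = 186.2): V_uu = 1/1.08·[0.3600·140.6800 + 0.6400·47.5800] = 75.0889
Node ud (S = 119.7): V_ud = 1/1.08·[0.3600·47.5800 + 0.6400·0.0000] = 15.8600
Node dd (S = 76.95): V_dd = 1/1.08·[0.3600·0.0000 + 0.6400·0.0000] = 0.0000
Node u (S = 133): V_u = 1/1.08·[0.3600·75.0889 + 0.6400·15.8600] = 34.4281
Node d (S = 85.5): V_d = 1/1.08·[0.3600·15.8600 + 0.6400·0.0000] = 5.2867
Node 0 (S = 95): V_0 = 1/1.08·[0.3600·34.4281 + 0.6400·5.2867] = 14.6089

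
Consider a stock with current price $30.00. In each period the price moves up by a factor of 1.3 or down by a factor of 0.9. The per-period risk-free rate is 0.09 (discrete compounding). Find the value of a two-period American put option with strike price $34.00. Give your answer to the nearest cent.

$4.00

Risk-neutral probability p = (1 + 0.09 − 0.9)/(1.3 − 0.9) = 0.1900/0.4000 = 0.4750
Terminal stock prices: S_uu = 50.7, S_ud = 35.1, S_dd = 24.3
Terminal payoffs (K − S): max(-16.7, 0) = 0, max(-1.1, 0) = 0, max(9.7, 0) = 9.7
Node u (S = 39): continuation = 1/1.09·[0.4750·0.0000 + 0.5250·0.0000] = 0.0000; exercise value = 0.0000 ≤ continuation, so V_u = 0.0000
Node d (S = 27): continuation = 1/1.09·[0.4750·0.0000 + 0.5250·9.7000] = 4.6720; exercise value = 7.0000 > continuation, so V_d = 7.0000 (exercise)
Node 0 (S = 30): continuation = 1/1.09·[0.4750·0.0000 + 0.5250·7.0000] = 3.3716; exercise value = 4.0000 > continuation, so V_0 = 4.0000 (exercise)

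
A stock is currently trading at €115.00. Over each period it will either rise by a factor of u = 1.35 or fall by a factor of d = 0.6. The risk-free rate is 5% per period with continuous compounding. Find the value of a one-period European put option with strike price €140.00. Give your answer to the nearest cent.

Risk-neutral probability p = (e^0.05 − 0.6)/(1.35 − 0.6) = 0.4513/0.7500 = 0.6017
Terminal stock prices: S_u = 155.2, S_d = 69
Terminal payoffs (K − S): max(-15.25, 0) = 0, max(71, 0) = 71
Node 0 (S = 115): V_0 = e^(−0.05)·[0.6017·0.0000 + 0.3983·71.0000] = 26.9005

€26.90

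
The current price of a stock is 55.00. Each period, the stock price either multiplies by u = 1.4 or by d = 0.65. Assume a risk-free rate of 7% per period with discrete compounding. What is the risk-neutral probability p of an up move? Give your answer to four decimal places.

Risk-neutral probability p = (1 + 0.07 − 0.65)/(1.4 − 0.65) = 0.4200/0.7500 = 0.5600

p = 0.5600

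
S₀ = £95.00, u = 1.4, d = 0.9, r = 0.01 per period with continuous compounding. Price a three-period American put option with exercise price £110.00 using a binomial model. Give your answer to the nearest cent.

Risk-neutral probability p = (e^0.01 − 0.9)/(1.4 − 0.9) = 0.1101/0.5000 = 0.2201
Terminal stock prices: S_uuu = 260.7, S_uud = 167.6, S_udd = 107.7, S_ddd = 69.26
Terminal payoffs (K − S): max(-150.7, 0) = 0, max(-57.58, 0) = 0, max(2.27, 0) = 2.27, max(40.74, 0) = 40.74
Node uu (S = 186.2): continuation = e^(−0.01)·[0.2201·0.0000 + 0.7799·0.0000] = 0.0000; exercise value = 0.0000 ≤ continuation, so V_uu = 0.0000
Node ud (S = 119.7): continuation = e^(−0.01)·[0.2201·0.0000 + 0.7799·2.2700] = 1.7528; exercise value = 0.0000 ≤ continuation, so V_ud = 1.7528
Node dd (S = 76.95): continuation = e^(−0.01)·[0.2201·2.2700 + 0.7799·40.7450] = 31.9555; exercise value = 33.0500 > continuation, so V_dd = 33.0500 (exercise)
Node u (S = 133): continuation = e^(−0.01)·[0.2201·0.0000 + 0.7799·1.7528] = 1.3534; exercise value = 0.0000 ≤ continuation, so V_u = 1.3534
Node d (S = 85.5): continuation = e^(−0.01)·[0.2201·1.7528 + 0.7799·33.0500] = 25.9012; exercise value = 24.5000 ≤ continuation, so V_d = 25.9012
Node 0 (S = 95): continuation = e^(−0.01)·[0.2201·1.3534 + 0.7799·25.9012] = 20.2942; exercise value = 15.0000 ≤ continuation, so V_0 = 20.2942

£20.29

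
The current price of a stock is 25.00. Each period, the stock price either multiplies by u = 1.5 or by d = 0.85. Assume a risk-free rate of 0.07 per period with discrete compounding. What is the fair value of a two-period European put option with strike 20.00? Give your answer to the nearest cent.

0.74

Risk-neutral probability p = (1 + 0.07 − 0.85)/(1.5 − 0.85) = 0.2200/0.6500 = 0.3385
Terminal stock prices: S_uu = 56.25, S_ud = 31.88, S_dd = 18.06
Terminal payoffs (K − S): max(-36.25, 0) = 0, max(-11.88, 0) = 0, max(1.938, 0) = 1.938
Node u (S = 37.5): V_u = 1/1.07·[0.3385·0.0000 + 0.6615·0.0000] = 0.0000
Node d (S = 21.25): V_d = 1/1.07·[0.3385·0.0000 + 0.6615·1.9375] = 1.1979
Node 0 (S = 25): V_0 = 1/1.07·[0.3385·0.0000 + 0.6615·1.1979] = 0.7406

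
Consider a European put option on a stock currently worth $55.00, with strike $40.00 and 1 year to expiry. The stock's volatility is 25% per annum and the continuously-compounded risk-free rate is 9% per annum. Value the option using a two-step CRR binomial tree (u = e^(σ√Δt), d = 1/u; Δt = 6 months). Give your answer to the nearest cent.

CRR parameters: u = e^(σ√Δt) = e^(0.25·√0.5) = 1.1934, d = 1/u = 0.8380
Per-period rate: rΔt = 0.09·0.5 = 0.045, so R = e^0.045 = 1.0460
Risk-neutral probability p = (e^0.045 − 0.8380)/(1.1934 − 0.8380) = 0.2081/0.3554 = 0.5854
Terminal stock prices: S_uu = 78.33, S_ud = 55, S_dd = 38.62
Terminal payoffs (K − S): max(-38.33, 0) = 0, max(-15, 0) = 0, max(1.38, 0) = 1.38
Node u (S = 65.64): V_u = e^(−0.045)·[0.5854·0.0000 + 0.4146·0.0000] = 0.0000
Node d (S = 46.09): V_d = e^(−0.045)·[0.5854·0.0000 + 0.4146·1.3796] = 0.5468
Node 0 (S = 55): V_0 = e^(−0.045)·[0.5854·0.0000 + 0.4146·0.5468] = 0.2167

$0.22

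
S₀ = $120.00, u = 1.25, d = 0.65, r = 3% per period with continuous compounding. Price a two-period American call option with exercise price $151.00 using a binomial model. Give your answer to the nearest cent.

$13.82

Risk-neutral probability p = (e^0.03 − 0.65)/(1.25 − 0.65) = 0.3805/0.6000 = 0.6341
Terminal stock prices: S_uu = 187.5, S_ud = 97.5, S_dd = 50.7
Terminal payoffs (S − K): max(36.5, 0) = 36.5, max(-53.5, 0) = 0, max(-100.3, 0) = 0
Node u (S = 150): continuation = e^(−0.03)·[0.6341·36.5000 + 0.3659·0.0000] = 22.4603; exercise value = 0.0000 ≤ continuation, so V_u = 22.4603
Node d (S = 78): continuation = e^(−0.03)·[0.6341·0.0000 + 0.3659·0.0000] = 0.0000; exercise value = 0.0000 ≤ continuation, so V_d = 0.0000
Node 0 (S = 120): continuation = e^(−0.03)·[0.6341·22.4603 + 0.3659·0.0000] = 13.8210; exercise value = 0.0000 ≤ continuation, so V_0 = 13.8210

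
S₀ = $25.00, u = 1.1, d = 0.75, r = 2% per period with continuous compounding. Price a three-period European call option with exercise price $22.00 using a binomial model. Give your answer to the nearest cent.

$5.15

Risk-neutral probability p = (e^0.02 − 0.75)/(1.1 − 0.75) = 0.2702/0.3500 = 0.7720
Terminal stock prices: S_uuu = 33.28, S_uud = 22.69, S_udd = 15.47, S_ddd = 10.55
Terminal payoffs (S − K): max(11.28, 0) = 11.28, max(0.6875, 0) = 0.6875, max(-6.531, 0) = 0, max(-11.45, 0) = 0
Node uu (S = 30.25): V_uu = e^(−0.02)·[0.7720·11.2750 + 0.2280·0.6875] = 8.6856
Node ud (S = 20.63): V_ud = e^(−0.02)·[0.7720·0.6875 + 0.2280·0.0000] = 0.5202
Node dd (S = 14.06): V_dd = e^(−0.02)·[0.7720·0.0000 + 0.2280·0.0000] = 0.0000
Node u (S = 27.5): V_u = e^(−0.02)·[0.7720·8.6856 + 0.2280·0.5202] = 6.6888
Node d (S = 18.75): V_d = e^(−0.02)·[0.7720·0.5202 + 0.2280·0.0000] = 0.3937
Node 0 (S = 25): V_0 = e^(−0.02)·[0.7720·6.6888 + 0.2280·0.3937] = 5.1495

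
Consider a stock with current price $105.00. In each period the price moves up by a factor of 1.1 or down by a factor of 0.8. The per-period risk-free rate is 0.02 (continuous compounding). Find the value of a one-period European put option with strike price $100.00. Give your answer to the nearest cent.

$4.17

Risk-neutral probability p = (e^0.02 − 0.8)/(1.1 − 0.8) = 0.2202/0.3000 = 0.7340
Terminal stock prices: S_u = 115.5, S_d = 84
Terminal payoffs (K − S): max(-15.5, 0) = 0, max(16, 0) = 16
Node 0 (S = 105): V_0 = e^(−0.02)·[0.7340·0.0000 + 0.2660·16.0000] = 4.1717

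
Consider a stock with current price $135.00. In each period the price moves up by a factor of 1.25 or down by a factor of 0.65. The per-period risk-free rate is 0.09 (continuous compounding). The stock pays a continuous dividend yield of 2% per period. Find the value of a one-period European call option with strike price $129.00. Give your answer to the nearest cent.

$25.58

Per-period risk-free factor R = e^0.09 = 1.0942; dividend-adjusted growth = e^(0.09−0.02) = 1.0725.
Risk-neutral probability p = (1.0725 − 0.65)/(1.25 − 0.65) = 0.4225/0.6000 = 0.7042
Terminal stock prices: S_u = 168.8, S_d = 87.75
Terminal payoffs (S − K): max(39.75, 0) = 39.75, max(-41.25, 0) = 0
Node 0 (S = 135): V_0 = e^(−0.09)·[0.7042·39.7500 + 0.2958·0.0000] = 25.5820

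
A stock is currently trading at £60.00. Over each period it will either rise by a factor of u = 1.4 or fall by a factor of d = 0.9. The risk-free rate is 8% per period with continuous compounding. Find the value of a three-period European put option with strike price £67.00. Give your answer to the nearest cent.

£4.65

Risk-neutral probability p = (e^0.08 − 0.9)/(1.4 − 0.9) = 0.1833/0.5000 = 0.3666
Terminal stock prices: S_uuu = 164.6, S_uud = 105.8, S_udd = 68.04, S_ddd = 43.74
Terminal payoffs (K − S): max(-97.64, 0) = 0, max(-38.84, 0) = 0, max(-1.04, 0) = 0, max(23.26, 0) = 23.26
Node uu (S = 117.6): V_uu = e^(−0.08)·[0.3666·0.0000 + 0.6334·0.0000] = 0.0000
Node ud (S = 75.6): V_ud = e^(−0.08)·[0.3666·0.0000 + 0.6334·0.0000] = 0.0000
Node dd (S = 48.6): V_dd = e^(−0.08)·[0.3666·0.0000 + 0.6334·23.2600] = 13.6007
Node u (S = 84): V_u = e^(−0.08)·[0.3666·0.0000 + 0.6334·0.0000] = 0.0000
Node d (S = 54): V_d = e^(−0.08)·[0.3666·0.0000 + 0.6334·13.6007] = 7.9527
Node 0 (S = 60): V_0 = e^(−0.08)·[0.3666·0.0000 + 0.6334·7.9527] = 4.6501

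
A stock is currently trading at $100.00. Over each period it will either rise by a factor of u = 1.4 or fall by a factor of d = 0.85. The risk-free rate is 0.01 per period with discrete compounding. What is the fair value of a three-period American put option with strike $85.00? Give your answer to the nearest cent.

$8.16

Risk-neutral probability p = (1 + 0.01 − 0.85)/(1.4 − 0.85) = 0.1600/0.5500 = 0.2909
Terminal stock prices: S_uuu = 274.4, S_uud = 166.6, S_udd = 101.1, S_ddd = 61.41
Terminal payoffs (K − S): max(-189.4, 0) = 0, max(-81.6, 0) = 0, max(-16.15, 0) = 0, max(23.59, 0) = 23.59
Node uu (S = 196): continuation = 1/1.01·[0.2909·0.0000 + 0.7091·0.0000] = 0.0000; exercise value = 0.0000 ≤ continuation, so V_uu = 0.0000
Node ud (S = 119): continuation = 1/1.01·[0.2909·0.0000 + 0.7091·0.0000] = 0.0000; exercise value = 0.0000 ≤ continuation, so V_ud = 0.0000
Node dd (S = 72.25): continuation = 1/1.01·[0.2909·0.0000 + 0.7091·23.5875] = 16.5601; exercise value = 12.7500 ≤ continuation, so V_dd = 16.5601
Node u (S = 140): continuation = 1/1.01·[0.2909·0.0000 + 0.7091·0.0000] = 0.0000; exercise value = 0.0000 ≤ continuation, so V_u = 0.0000
Node d (S = 85): continuation = 1/1.01·[0.2909·0.0000 + 0.7091·16.5601] = 11.6263; exercise value = 0.0000 ≤ continuation, so V_d = 11.6263
Node 0 (S = 100): continuation = 1/1.01·[0.2909·0.0000 + 0.7091·11.6263] = 8.1625; exercise value = 0.0000 ≤ continuation, so V_0 = 8.1625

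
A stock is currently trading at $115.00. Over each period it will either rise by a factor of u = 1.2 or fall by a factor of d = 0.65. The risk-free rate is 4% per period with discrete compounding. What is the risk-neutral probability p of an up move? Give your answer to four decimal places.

p = 0.7091

Risk-neutral probability p = (1 + 0.04 − 0.65)/(1.2 − 0.65) = 0.3900/0.5500 = 0.7091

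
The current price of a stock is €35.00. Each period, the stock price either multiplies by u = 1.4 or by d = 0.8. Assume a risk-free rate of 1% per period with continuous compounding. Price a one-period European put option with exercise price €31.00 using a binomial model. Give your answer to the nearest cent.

€1.93

Risk-neutral probability p = (e^0.01 − 0.8)/(1.4 − 0.8) = 0.2101/0.6000 = 0.3501
Terminal stock prices: S_u = 49, S_d = 28
Terminal payoffs (K − S): max(-18, 0) = 0, max(3, 0) = 3
Node 0 (S = 35): V_0 = e^(−0.01)·[0.3501·0.0000 + 0.6499·3.0000] = 1.9303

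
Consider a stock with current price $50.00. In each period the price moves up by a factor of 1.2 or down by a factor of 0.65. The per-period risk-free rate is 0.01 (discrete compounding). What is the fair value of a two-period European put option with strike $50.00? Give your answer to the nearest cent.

Risk-neutral probability p = (1 + 0.01 − 0.65)/(1.2 − 0.65) = 0.3600/0.5500 = 0.6545
Terminal stock prices: S_uu = 72, S_ud = 39, S_dd = 21.13
Terminal payoffs (K − S): max(-22, 0) = 0, max(11, 0) = 11, max(28.87, 0) = 28.87
Node u (S = 60): V_u = 1/1.01·[0.6545·0.0000 + 0.3455·11.0000] = 3.7624
Node d (S = 32.5): V_d = 1/1.01·[0.6545·11.0000 + 0.3455·28.8750] = 17.0050
Node 0 (S = 50): V_0 = 1/1.01·[0.6545·3.7624 + 0.3455·17.0050] = 8.2545

$8.25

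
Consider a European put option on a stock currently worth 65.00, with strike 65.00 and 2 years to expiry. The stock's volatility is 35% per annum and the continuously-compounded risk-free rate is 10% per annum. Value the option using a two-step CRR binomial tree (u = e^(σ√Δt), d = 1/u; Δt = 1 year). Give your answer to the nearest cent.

5.17

CRR parameters: u = e^(σ√Δt) = e^(0.35·√1) = 1.4191, d = 1/u = 0.7047
Per-period rate: rΔt = 0.1·1 = 0.1, so R = e^0.1 = 1.1052
Risk-neutral probability p = (e^0.1 − 0.7047)/(1.4191 − 0.7047) = 0.4005/0.7144 = 0.5606
Terminal stock prices: S_uu = 130.9, S_ud = 65, S_dd = 32.28
Terminal payoffs (K − S): max(-65.89, 0) = 0, max(0, 0) = 0, max(32.72, 0) = 32.72
Node u (S = 92.24): V_u = e^(−0.1)·[0.5606·0.0000 + 0.4394·0.0000] = 0.0000
Node d (S = 45.8): V_d = e^(−0.1)·[0.5606·0.0000 + 0.4394·32.7220] = 13.0097
Node 0 (S = 65): V_0 = e^(−0.1)·[0.5606·0.0000 + 0.4394·13.0097] = 5.1724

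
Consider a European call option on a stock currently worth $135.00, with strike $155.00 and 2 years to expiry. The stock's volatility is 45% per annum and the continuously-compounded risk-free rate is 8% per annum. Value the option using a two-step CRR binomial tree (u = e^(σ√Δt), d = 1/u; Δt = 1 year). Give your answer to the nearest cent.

$34.59

CRR parameters: u = e^(σ√Δt) = e^(0.45·√1) = 1.5683, d = 1/u = 0.6376
Per-period rate: rΔt = 0.08·1 = 0.08, so R = e^0.08 = 1.0833
Risk-neutral probability p = (e^0.08 − 0.6376)/(1.5683 − 0.6376) = 0.4457/0.9307 = 0.4789
Terminal stock prices: S_uu = 332, S_ud = 135, S_dd = 54.89
Terminal payoffs (S − K): max(177, 0) = 177, max(-20, 0) = 0, max(-100.1, 0) = 0
Node u (S = 211.7): V_u = e^(−0.08)·[0.4789·177.0464 + 0.5211·0.0000] = 78.2607
Node d (S = 86.08): V_d = e^(−0.08)·[0.4789·0.0000 + 0.5211·0.0000] = 0.0000
Node 0 (S = 135): V_0 = e^(−0.08)·[0.4789·78.2607 + 0.5211·0.0000] = 34.5940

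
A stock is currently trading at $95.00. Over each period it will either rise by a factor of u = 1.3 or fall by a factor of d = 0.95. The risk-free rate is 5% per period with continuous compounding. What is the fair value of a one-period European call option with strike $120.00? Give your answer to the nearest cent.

$0.96

Risk-neutral probability p = (e^0.05 − 0.95)/(1.3 − 0.95) = 0.1013/0.3500 = 0.2893
Terminal stock prices: S_u = 123.5, S_d = 90.25
Terminal payoffs (S − K): max(3.5, 0) = 3.5, max(-29.75, 0) = 0
Node 0 (S = 95): V_0 = e^(−0.05)·[0.2893·3.5000 + 0.7107·0.0000] = 0.9633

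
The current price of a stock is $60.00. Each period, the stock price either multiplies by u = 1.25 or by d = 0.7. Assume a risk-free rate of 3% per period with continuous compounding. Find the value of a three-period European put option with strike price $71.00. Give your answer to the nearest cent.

Risk-neutral probability p = (e^0.03 − 0.7)/(1.25 − 0.7) = 0.3305/0.5500 = 0.6008
Terminal stock prices: S_uuu = 117.2, S_uud = 65.62, S_udd = 36.75, S_ddd = 20.58
Terminal payoffs (K − S): max(-46.19, 0) = 0, max(5.375, 0) = 5.375, max(34.25, 0) = 34.25, max(50.42, 0) = 50.42
Node uu (S = 93.75): V_uu = e^(−0.03)·[0.6008·0.0000 + 0.3992·5.3750] = 2.0821
Node ud (S = 52.5): V_ud = e^(−0.03)·[0.6008·5.3750 + 0.3992·34.2500] = 16.4016
Node dd (S = 29.4): V_dd = e^(−0.03)·[0.6008·34.2500 + 0.3992·50.4200] = 39.5016
Node u (S = 75): V_u = e^(−0.03)·[0.6008·2.0821 + 0.3992·16.4016] = 7.5676
Node d (S = 42): V_d = e^(−0.03)·[0.6008·16.4016 + 0.3992·39.5016] = 24.8653
Node 0 (S = 60): V_0 = e^(−0.03)·[0.6008·7.5676 + 0.3992·24.8653] = 14.0447

$14.04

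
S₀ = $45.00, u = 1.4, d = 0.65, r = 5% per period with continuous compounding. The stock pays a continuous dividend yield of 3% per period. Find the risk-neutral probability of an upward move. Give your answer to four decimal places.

Per-period risk-free factor R = e^0.05 = 1.0513; dividend-adjusted growth = e^(0.05−0.03) = 1.0202.
Risk-neutral probability p = (1.0202 − 0.65)/(1.4 − 0.65) = 0.3702/0.7500 = 0.4936

p = 0.4936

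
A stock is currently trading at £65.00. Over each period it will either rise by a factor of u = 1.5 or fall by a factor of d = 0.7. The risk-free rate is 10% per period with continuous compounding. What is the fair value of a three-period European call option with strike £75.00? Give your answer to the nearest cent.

Risk-neutral probability p = (e^0.1 − 0.7)/(1.5 − 0.7) = 0.4052/0.8000 = 0.5065
Terminal stock prices: S_uuu = 219.4, S_uud = 102.4, S_udd = 47.77, S_ddd = 22.29
Terminal payoffs (S − K): max(144.4, 0) = 144.4, max(27.38, 0) = 27.38, max(-27.23, 0) = 0, max(-52.71, 0) = 0
Node uu (S = 146.2): V_uu = e^(−0.1)·[0.5065·144.3750 + 0.4935·27.3750] = 78.3872
Node ud (S = 68.25): V_ud = e^(−0.1)·[0.5065·27.3750 + 0.4935·0.0000] = 12.5451
Node dd (S = 31.85): V_dd = e^(−0.1)·[0.5065·0.0000 + 0.4935·0.0000] = 0.0000
Node u (S = 97.5): V_u = e^(−0.1)·[0.5065·78.3872 + 0.4935·12.5451] = 41.5245
Node d (S = 45.5): V_d = e^(−0.1)·[0.5065·12.5451 + 0.4935·0.0000] = 5.7490
Node 0 (S = 65): V_0 = e^(−0.1)·[0.5065·41.5245 + 0.4935·5.7490] = 21.5967

£21.60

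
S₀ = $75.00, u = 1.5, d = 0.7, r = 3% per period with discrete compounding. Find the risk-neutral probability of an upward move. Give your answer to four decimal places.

p = 0.4125

Risk-neutral probability p = (1 + 0.03 − 0.7)/(1.5 − 0.7) = 0.3300/0.8000 = 0.4125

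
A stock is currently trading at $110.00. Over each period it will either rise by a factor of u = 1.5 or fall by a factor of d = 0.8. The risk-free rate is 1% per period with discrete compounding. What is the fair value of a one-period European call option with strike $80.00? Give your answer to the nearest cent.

Risk-neutral probability p = (1 + 0.01 − 0.8)/(1.5 − 0.8) = 0.2100/0.7000 = 0.3000
Terminal stock prices: S_u = 165, S_d = 88
Terminal payoffs (S − K): max(85, 0) = 85, max(8, 0) = 8
Node 0 (S = 110): V_0 = 1/1.01·[0.3000·85.0000 + 0.7000·8.0000] = 30.7921

$30.79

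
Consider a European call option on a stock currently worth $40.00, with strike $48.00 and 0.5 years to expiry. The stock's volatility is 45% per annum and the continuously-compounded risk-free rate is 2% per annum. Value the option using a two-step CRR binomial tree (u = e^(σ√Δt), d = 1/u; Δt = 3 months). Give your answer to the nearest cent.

$3.02

CRR parameters: u = e^(σ√Δt) = e^(0.45·√0.25) = 1.2523, d = 1/u = 0.7985
Per-period rate: rΔt = 0.02·0.25 = 0.005, so R = e^0.005 = 1.0050
Risk-neutral probability p = (e^0.005 − 0.7985)/(1.2523 − 0.7985) = 0.2065/0.4538 = 0.4550
Terminal stock prices: S_uu = 62.73, S_ud = 40, S_dd = 25.51
Terminal payoffs (S − K): max(14.73, 0) = 14.73, max(-8, 0) = 0, max(-22.49, 0) = 0
Node u (S = 50.09): V_u = e^(−0.005)·[0.4550·14.7325 + 0.5450·0.0000] = 6.6703
Node d (S = 31.94): V_d = e^(−0.005)·[0.4550·0.0000 + 0.5450·0.0000] = 0.0000
Node 0 (S = 40): V_0 = e^(−0.005)·[0.4550·6.6703 + 0.5450·0.0000] = 3.0201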